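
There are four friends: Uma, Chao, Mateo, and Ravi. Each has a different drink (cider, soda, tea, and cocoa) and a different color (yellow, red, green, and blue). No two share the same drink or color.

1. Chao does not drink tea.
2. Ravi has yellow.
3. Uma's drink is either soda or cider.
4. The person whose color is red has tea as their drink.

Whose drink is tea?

Clue 1 rules out Chao for the one with drink tea.
With clues 1–3, Uma is impossible for the one with drink tea.
With clues 1–4, Ravi is impossible for the one with drink tea.
That leaves Mateo.

Mateo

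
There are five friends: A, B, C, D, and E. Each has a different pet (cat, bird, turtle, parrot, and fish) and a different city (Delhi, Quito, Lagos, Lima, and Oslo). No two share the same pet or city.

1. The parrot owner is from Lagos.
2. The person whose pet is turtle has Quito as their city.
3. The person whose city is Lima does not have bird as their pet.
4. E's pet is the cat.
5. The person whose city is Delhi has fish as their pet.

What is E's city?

With clues 1–4, Lagos and Quito are impossible for E's city.
With clues 1–5, Delhi and Oslo are impossible for E's city.
That leaves Lima.

Lima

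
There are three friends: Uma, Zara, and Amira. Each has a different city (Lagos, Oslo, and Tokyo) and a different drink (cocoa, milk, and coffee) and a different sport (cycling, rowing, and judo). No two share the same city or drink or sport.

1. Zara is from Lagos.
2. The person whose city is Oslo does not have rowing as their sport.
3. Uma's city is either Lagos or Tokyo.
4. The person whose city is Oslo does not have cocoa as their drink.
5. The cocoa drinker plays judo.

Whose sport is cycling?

Amira

With clues 1–5, Uma and Zara are impossible for the one with sport cycling.
That leaves Amira.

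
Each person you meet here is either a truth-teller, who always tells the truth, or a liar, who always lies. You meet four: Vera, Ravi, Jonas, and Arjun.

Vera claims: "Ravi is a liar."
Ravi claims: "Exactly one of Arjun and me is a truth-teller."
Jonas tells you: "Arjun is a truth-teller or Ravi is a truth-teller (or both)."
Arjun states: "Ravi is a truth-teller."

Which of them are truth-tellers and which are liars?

Consider Vera. Suppose Vera is a liar.
Then no assignment of the remaining roles makes every statement match its speaker's type — contradiction.
So Vera is a truth-teller.
Consider Ravi. Suppose Ravi is a truth-teller.
Then Vera's statement comes out false, contradicting Vera being a truth-teller.
So Ravi is a liar.
With that fixed, Arjun's statement is false, so Arjun is a liar.
With that fixed, Jonas's statement is false, so Jonas is a liar.

Vera: truth-teller, Ravi: liar, Jonas: liar, Arjun: liar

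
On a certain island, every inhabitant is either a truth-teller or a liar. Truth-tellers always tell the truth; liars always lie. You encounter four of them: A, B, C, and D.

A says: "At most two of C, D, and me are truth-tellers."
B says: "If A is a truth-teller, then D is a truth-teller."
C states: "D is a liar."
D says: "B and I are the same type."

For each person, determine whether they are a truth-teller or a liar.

Consider A. Suppose A is a liar.
Then A's own statement would have to be false, but it can't be — contradiction.
So A is a truth-teller.
Consider B. Suppose B is a liar.
Then whichever role D has, D's statement has the wrong truth value — contradiction.
So B is a truth-teller.
Consider C. Suppose C is a truth-teller.
Then no assignment of the remaining roles makes every statement match its speaker's type — contradiction.
So C is a liar.
Consider D. Suppose D is a liar.
Then B's statement comes out false, contradicting B being a truth-teller.
So D is a truth-teller.

A: truth-teller, B: truth-teller, C: liar, D: truth-teller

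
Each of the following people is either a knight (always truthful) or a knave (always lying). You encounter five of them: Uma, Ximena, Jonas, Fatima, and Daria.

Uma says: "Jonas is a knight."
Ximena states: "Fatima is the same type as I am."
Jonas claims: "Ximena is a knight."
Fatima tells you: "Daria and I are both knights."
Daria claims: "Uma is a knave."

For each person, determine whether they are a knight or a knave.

Consider Uma. Suppose Uma is a knight.
Then no assignment of the remaining roles makes every statement match its speaker's type — contradiction.
So Uma is a knave.
With that fixed, Daria's statement is true, so Daria is a knight.
Consider Ximena. Suppose Ximena is a knight.
Then no assignment of the remaining roles makes every statement match its speaker's type — contradiction.
So Ximena is a knave.
With that fixed, Jonas's statement is false, so Jonas is a knave.
Consider Fatima. Suppose Fatima is a knave.
Then Ximena's statement comes out true, contradicting Ximena being a knave.
So Fatima is a knight.

Uma: knave, Ximena: knave, Jonas: knave, Fatima: knight, Daria: knight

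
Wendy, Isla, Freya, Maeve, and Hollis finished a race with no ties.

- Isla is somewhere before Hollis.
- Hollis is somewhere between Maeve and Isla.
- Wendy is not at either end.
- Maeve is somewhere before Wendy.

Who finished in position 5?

Freya

With clue 1, Isla is ruled out for place 5.
With clues 1–2, Hollis is ruled out for place 5.
With clues 1–3, Wendy is ruled out for place 5.
With clues 1–4, Maeve is ruled out for place 5.
So place 5 is Freya.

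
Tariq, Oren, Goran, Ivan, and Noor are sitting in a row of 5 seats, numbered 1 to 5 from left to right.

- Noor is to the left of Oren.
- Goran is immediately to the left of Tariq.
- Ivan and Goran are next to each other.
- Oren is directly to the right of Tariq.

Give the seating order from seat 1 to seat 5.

From clue 1: Oren is in {2,3,4,5}.
From clues 1–2: Tariq is in {2,3,4,5}.
From clues 1–3: Oren is in {2,5}.
From clues 1–4: Noor → seat 1, Ivan → seat 2, Goran → seat 3, Tariq → seat 4, Oren → seat 5.

Noor, Ivan, Goran, Tariq, Oren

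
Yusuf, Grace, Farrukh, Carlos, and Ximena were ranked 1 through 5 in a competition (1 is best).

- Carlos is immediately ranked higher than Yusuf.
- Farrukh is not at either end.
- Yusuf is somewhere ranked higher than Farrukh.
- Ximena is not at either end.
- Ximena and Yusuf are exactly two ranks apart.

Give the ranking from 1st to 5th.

From clue 1: Yusuf is in {2,3,4,5}.
From clues 1–2: Farrukh is in {2,3,4}.
From clues 1–3: Yusuf is in {2,3}.
From clues 1–4: Carlos → rank 1, Yusuf → rank 2, Grace → rank 5.
From clues 1–5: Farrukh → rank 3, Ximena → rank 4.

Carlos, Yusuf, Farrukh, Ximena, Grace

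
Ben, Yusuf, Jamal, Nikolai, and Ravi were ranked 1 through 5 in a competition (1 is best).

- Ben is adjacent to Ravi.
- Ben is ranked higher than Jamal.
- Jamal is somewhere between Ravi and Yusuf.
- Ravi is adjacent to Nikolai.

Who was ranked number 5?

Yusuf

With clues 1–2, Ben and Ravi are ruled out for rank 5.
With clues 1–3, Jamal is ruled out for rank 5.
With clues 1–4, Nikolai is ruled out for rank 5.
So rank 5 is Yusuf.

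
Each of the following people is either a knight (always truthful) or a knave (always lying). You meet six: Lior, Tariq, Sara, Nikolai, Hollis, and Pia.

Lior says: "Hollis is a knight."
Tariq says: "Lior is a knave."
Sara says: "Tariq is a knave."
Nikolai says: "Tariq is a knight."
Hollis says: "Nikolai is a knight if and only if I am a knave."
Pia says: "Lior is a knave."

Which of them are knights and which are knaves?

Lior: knight, Tariq: knave, Sara: knight, Nikolai: knave, Hollis: knight, Pia: knave

Consider Lior. Suppose Lior is a knave.
Then no assignment of the remaining roles makes every statement match its speaker's type — contradiction.
So Lior is a knight.
With that fixed, Tariq's statement is false, so Tariq is a knave.
With that fixed, Sara's statement is true, so Sara is a knight.
With that fixed, Nikolai's statement is false, so Nikolai is a knave.
With that fixed, Pia's statement is false, so Pia is a knave.
Consider Hollis. Suppose Hollis is a knave.
Then Lior's statement comes out false, contradicting Lior being a knight.
So Hollis is a knight.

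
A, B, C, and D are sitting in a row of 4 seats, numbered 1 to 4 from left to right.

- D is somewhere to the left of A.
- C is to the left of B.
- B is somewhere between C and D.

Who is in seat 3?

D

With clues 1–3, A, B, and C are ruled out for seat 3.
So seat 3 is D.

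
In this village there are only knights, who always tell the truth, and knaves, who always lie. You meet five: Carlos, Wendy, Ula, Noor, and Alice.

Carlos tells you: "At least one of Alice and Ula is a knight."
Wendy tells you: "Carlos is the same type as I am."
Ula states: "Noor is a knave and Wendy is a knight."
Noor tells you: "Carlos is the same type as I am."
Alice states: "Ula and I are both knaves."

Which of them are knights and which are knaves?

Consider Carlos. Suppose Carlos is a knave.
Then whichever role Wendy has, Wendy's statement has the wrong truth value — contradiction.
So Carlos is a knight.
Consider Wendy. Suppose Wendy is a knave.
Then no assignment of the remaining roles makes every statement match its speaker's type — contradiction.
So Wendy is a knight.
Consider Ula. Suppose Ula is a knave.
Then whichever role Alice has, Alice's statement has the wrong truth value — contradiction.
So Ula is a knight.
With that fixed, Alice's statement is false, so Alice is a knave.
Consider Noor. Suppose Noor is a knight.
Then Ula's statement comes out false, contradicting Ula being a knight.
So Noor is a knave.

Carlos: knight, Wendy: knight, Ula: knight, Noor: knave, Alice: knave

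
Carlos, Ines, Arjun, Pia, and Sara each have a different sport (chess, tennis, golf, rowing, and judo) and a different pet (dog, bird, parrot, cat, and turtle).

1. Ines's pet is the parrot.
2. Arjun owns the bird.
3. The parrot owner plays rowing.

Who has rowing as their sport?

Ines

With clues 1–3, Arjun, Carlos, Pia, and Sara are impossible for the one with sport rowing.
That leaves Ines.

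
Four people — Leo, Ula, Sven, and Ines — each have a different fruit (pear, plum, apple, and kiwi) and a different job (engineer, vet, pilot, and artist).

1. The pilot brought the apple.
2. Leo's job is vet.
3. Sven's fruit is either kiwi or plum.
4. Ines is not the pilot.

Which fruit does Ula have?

With clues 1–4, kiwi, pear, and plum are impossible for Ula's fruit.
That leaves apple.

apple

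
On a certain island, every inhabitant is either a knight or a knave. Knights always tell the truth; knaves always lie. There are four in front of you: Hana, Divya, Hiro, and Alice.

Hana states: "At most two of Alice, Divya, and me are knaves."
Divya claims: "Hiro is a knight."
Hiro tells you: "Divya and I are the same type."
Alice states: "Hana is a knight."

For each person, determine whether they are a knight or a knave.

Hana: knight, Divya: knight, Hiro: knight, Alice: knight

Consider Hana. Suppose Hana is a knave.
Then no assignment of the remaining roles makes every statement match its speaker's type — contradiction.
So Hana is a knight.
With that fixed, Alice's statement is true, so Alice is a knight.
Consider Divya. Suppose Divya is a knave.
Then whichever role Hiro has, Hiro's statement has the wrong truth value — contradiction.
So Divya is a knight.
Consider Hiro. Suppose Hiro is a knave.
Then Divya's statement comes out false, contradicting Divya being a knight.
So Hiro is a knight.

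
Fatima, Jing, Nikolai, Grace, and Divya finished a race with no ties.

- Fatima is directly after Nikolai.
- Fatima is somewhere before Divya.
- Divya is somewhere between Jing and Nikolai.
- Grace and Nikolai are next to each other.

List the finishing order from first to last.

From clue 1: Fatima is in {2,3,4,5}.
From clues 1–2: Fatima is in {2,3,4}.
From clues 1–3: Fatima is in {2,3}.
From clues 1–4: Grace → place 1, Nikolai → place 2, Fatima → place 3, Divya → place 4, Jing → place 5.

Grace, Nikolai, Fatima, Divya, Jing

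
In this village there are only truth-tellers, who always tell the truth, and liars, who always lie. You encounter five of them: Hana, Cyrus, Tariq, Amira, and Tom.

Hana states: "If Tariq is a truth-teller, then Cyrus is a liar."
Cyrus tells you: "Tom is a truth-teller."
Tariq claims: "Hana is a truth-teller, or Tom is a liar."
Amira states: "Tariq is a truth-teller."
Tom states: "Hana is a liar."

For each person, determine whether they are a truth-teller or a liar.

Hana: truth-teller, Cyrus: liar, Tariq: truth-teller, Amira: truth-teller, Tom: liar

Consider Hana. Suppose Hana is a liar.
Then no assignment of the remaining roles makes every statement match its speaker's type — contradiction.
So Hana is a truth-teller.
With that fixed, Tariq's statement is true, so Tariq is a truth-teller.
With that fixed, Amira's statement is true, so Amira is a truth-teller.
With that fixed, Tom's statement is false, so Tom is a liar.
With that fixed, Cyrus's statement is false, so Cyrus is a liar.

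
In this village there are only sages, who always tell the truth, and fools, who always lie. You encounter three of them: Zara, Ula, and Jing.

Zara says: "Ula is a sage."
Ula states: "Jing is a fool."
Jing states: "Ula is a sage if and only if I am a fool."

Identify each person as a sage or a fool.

Consider Zara. Suppose Zara is a sage.
Then no assignment of the remaining roles makes every statement match its speaker's type — contradiction.
So Zara is a fool.
Consider Ula. Suppose Ula is a sage.
Then Zara's statement comes out true, contradicting Zara being a fool.
So Ula is a fool.
Consider Jing. Suppose Jing is a fool.
Then Ula's statement comes out true, contradicting Ula being a fool.
So Jing is a sage.

Zara: fool, Ula: fool, Jing: sage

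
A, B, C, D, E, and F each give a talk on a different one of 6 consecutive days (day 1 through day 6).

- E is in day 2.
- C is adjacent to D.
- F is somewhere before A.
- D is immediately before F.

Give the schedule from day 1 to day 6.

B, E, C, D, F, A

From clue 1: E → day 2.
From clues 1–2: C is in {3,4,5,6}.
From clues 1–3: F is in {1,3,5}.
From clues 1–4: B → day 1, C → day 3, D → day 4, F → day 5, A → day 6.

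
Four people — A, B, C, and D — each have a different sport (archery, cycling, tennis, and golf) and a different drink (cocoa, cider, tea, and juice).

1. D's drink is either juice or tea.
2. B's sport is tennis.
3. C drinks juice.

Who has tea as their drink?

With clues 1–3, A, B, and C are impossible for the one with drink tea.
That leaves D.

D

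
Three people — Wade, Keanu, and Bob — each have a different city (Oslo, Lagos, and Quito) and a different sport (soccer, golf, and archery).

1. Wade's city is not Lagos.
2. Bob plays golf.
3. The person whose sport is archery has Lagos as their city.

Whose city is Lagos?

Clue 1 rules out Wade for the one with city Lagos.
With clues 1–3, Bob is impossible for the one with city Lagos.
That leaves Keanu.

Keanu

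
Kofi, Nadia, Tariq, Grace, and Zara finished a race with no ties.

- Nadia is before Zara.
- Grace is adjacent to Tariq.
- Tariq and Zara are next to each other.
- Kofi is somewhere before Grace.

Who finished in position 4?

Tariq

With clues 1–3, Kofi and Nadia are ruled out for place 4.
With clues 1–4, Grace and Zara are ruled out for place 4.
So place 4 is Tariq.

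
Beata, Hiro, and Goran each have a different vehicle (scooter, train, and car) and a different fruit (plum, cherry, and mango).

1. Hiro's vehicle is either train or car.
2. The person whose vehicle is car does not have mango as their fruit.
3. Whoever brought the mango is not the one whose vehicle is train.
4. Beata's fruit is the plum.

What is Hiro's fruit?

cherry

With clues 1–3, mango is impossible for Hiro's fruit.
With clues 1–4, plum is impossible for Hiro's fruit.
That leaves cherry.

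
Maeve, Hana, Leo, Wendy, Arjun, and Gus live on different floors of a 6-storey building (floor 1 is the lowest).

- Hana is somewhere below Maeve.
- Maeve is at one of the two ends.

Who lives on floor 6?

With clue 1, Hana is ruled out for floor 6.
With clues 1–2, Arjun, Gus, Leo, and Wendy are ruled out for floor 6.
So floor 6 is Maeve.

Maeve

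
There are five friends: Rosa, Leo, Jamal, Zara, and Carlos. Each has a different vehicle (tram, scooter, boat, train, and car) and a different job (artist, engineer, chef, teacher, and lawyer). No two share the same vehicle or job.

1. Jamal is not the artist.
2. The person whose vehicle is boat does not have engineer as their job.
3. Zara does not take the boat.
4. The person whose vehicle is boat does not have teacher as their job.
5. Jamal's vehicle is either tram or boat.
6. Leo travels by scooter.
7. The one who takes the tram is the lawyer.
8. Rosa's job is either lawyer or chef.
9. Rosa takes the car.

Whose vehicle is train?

With clues 1–5, Jamal is impossible for the one with vehicle train.
With clues 1–6, Leo is impossible for the one with vehicle train.
With clues 1–9, Carlos and Rosa are impossible for the one with vehicle train.
That leaves Zara.

Zara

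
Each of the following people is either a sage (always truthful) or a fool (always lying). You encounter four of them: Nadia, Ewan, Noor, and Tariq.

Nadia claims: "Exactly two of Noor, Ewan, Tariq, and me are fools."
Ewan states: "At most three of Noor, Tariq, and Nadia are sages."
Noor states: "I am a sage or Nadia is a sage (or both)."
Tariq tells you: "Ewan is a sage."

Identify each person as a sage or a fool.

Nadia: fool, Ewan: sage, Noor: sage, Tariq: sage

Regardless of anyone's role, Ewan's statement is true, so Ewan is a sage.
With that fixed, Tariq's statement is true, so Tariq is a sage.
Consider Nadia. Suppose Nadia is a sage.
Then Nadia's own statement would have to be true, but it can't be — contradiction.
So Nadia is a fool.
Consider Noor. Suppose Noor is a fool.
Then Nadia's statement comes out true, contradicting Nadia being a fool.
So Noor is a sage.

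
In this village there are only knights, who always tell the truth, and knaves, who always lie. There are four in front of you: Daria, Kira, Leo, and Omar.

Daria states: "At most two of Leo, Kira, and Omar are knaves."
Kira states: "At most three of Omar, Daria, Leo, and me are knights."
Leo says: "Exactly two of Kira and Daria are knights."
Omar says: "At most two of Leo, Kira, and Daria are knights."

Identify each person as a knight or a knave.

Daria: knight, Kira: knight, Leo: knight, Omar: knave

Consider Daria. Suppose Daria is a knave.
Then no assignment of the remaining roles makes every statement match its speaker's type — contradiction.
So Daria is a knight.
Consider Kira. Suppose Kira is a knave.
Then Kira's own statement would have to be false, but it can't be — contradiction.
So Kira is a knight.
With that fixed, Leo's statement is true, so Leo is a knight.
With that fixed, Omar's statement is false, so Omar is a knave.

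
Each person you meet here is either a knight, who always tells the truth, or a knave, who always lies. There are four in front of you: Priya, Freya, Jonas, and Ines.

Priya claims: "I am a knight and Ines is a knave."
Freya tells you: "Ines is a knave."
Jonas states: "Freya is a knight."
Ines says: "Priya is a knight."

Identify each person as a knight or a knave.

Consider Priya. Suppose Priya is a knight.
Then no assignment of the remaining roles makes every statement match its speaker's type — contradiction.
So Priya is a knave.
With that fixed, Ines's statement is false, so Ines is a knave.
With that fixed, Freya's statement is true, so Freya is a knight.
With that fixed, Jonas's statement is true, so Jonas is a knight.

Priya: knave, Freya: knight, Jonas: knight, Ines: knave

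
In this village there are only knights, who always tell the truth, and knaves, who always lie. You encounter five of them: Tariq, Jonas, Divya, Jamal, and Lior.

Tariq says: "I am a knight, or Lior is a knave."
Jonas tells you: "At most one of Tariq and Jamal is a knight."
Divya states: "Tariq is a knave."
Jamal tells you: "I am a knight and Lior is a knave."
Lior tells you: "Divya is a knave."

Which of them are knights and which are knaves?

Consider Tariq. Suppose Tariq is a knave.
Then no assignment of the remaining roles makes every statement match its speaker's type — contradiction.
So Tariq is a knight.
With that fixed, Divya's statement is false, so Divya is a knave.
With that fixed, Lior's statement is true, so Lior is a knight.
With that fixed, Jamal's statement is false, so Jamal is a knave.
With that fixed, Jonas's statement is true, so Jonas is a knight.

Tariq: knight, Jonas: knight, Divya: knave, Jamal: knave, Lior: knight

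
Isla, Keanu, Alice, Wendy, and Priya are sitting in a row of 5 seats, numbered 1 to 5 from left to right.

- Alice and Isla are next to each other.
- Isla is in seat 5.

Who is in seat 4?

With clues 1–2, Isla, Keanu, Priya, and Wendy are ruled out for seat 4.
So seat 4 is Alice.

Alice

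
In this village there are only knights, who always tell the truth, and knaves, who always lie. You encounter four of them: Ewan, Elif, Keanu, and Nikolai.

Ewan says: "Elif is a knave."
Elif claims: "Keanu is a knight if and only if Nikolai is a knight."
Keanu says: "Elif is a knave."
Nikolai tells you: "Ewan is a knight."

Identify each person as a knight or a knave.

Ewan: knave, Elif: knight, Keanu: knave, Nikolai: knave

Consider Ewan. Suppose Ewan is a knight.
Then no assignment of the remaining roles makes every statement match its speaker's type — contradiction.
So Ewan is a knave.
With that fixed, Nikolai's statement is false, so Nikolai is a knave.
Consider Elif. Suppose Elif is a knave.
Then Ewan's statement comes out true, contradicting Ewan being a knave.
So Elif is a knight.
With that fixed, Keanu's statement is false, so Keanu is a knave.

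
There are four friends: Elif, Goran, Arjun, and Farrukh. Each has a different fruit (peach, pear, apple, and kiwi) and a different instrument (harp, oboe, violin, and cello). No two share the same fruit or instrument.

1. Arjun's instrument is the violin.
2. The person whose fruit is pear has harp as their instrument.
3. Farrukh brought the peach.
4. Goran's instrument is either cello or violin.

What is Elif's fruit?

pear

With clues 1–3, peach is impossible for Elif's fruit.
With clues 1–4, apple and kiwi are impossible for Elif's fruit.
That leaves pear.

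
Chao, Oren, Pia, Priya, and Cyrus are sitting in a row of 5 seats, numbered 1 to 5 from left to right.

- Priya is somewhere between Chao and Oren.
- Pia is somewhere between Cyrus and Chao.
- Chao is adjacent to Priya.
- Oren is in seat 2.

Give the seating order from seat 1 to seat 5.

From clue 1: Priya is in {2,3,4}.
From clues 1–2: Chao is in {1,3,5}.
From clues 1–3: Priya is in {2,4}.
From clues 1–4: Cyrus → seat 1, Oren → seat 2, Pia → seat 3, Priya → seat 4, Chao → seat 5.

Cyrus, Oren, Pia, Priya, Chao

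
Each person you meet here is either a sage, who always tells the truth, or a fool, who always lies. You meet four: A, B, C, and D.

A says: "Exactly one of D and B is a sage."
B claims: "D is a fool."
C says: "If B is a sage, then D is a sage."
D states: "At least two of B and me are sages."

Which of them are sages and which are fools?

A: sage, B: sage, C: fool, D: fool

Consider A. Suppose A is a fool.
Then no assignment of the remaining roles makes every statement match its speaker's type — contradiction.
So A is a sage.
Consider B. Suppose B is a fool.
Then no assignment of the remaining roles makes every statement match its speaker's type — contradiction.
So B is a sage.
Consider C. Suppose C is a sage.
Then no assignment of the remaining roles makes every statement match its speaker's type — contradiction.
So C is a fool.
Consider D. Suppose D is a sage.
Then A's statement comes out false, contradicting A being a sage.
So D is a fool.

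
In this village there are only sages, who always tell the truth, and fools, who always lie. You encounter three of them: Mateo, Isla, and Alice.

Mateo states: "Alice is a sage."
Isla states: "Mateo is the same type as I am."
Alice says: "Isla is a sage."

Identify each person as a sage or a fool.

Mateo: sage, Isla: sage, Alice: sage

Consider Mateo. Suppose Mateo is a fool.
Then whichever role Isla has, Isla's statement has the wrong truth value — contradiction.
So Mateo is a sage.
Consider Isla. Suppose Isla is a fool.
Then no assignment of the remaining roles makes every statement match its speaker's type — contradiction.
So Isla is a sage.
With that fixed, Alice's statement is true, so Alice is a sage.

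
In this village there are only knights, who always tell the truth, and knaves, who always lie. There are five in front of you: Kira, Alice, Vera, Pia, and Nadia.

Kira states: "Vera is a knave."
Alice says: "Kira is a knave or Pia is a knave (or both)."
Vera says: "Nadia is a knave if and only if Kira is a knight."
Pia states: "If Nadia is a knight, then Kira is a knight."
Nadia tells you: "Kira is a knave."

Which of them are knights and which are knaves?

Kira: knave, Alice: knight, Vera: knight, Pia: knave, Nadia: knight

Consider Kira. Suppose Kira is a knight.
Then no assignment of the remaining roles makes every statement match its speaker's type — contradiction.
So Kira is a knave.
With that fixed, Alice's statement is true, so Alice is a knight.
With that fixed, Nadia's statement is true, so Nadia is a knight.
With that fixed, Vera's statement is true, so Vera is a knight.
With that fixed, Pia's statement is false, so Pia is a knave.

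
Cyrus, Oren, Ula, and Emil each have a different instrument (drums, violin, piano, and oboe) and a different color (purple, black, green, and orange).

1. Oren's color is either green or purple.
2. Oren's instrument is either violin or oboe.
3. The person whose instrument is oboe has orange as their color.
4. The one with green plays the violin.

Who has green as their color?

Oren

With clues 1–4, Cyrus, Emil, and Ula are impossible for the one with color green.
That leaves Oren.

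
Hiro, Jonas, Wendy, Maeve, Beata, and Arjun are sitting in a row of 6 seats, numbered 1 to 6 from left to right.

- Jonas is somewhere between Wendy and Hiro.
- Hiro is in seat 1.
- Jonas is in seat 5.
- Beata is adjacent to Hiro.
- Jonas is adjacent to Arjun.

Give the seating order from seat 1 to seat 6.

Hiro, Beata, Maeve, Arjun, Jonas, Wendy

From clue 1: Jonas is in {2,3,4,5}.
From clues 1–2: Hiro → seat 1.
From clues 1–3: Jonas → seat 5, Wendy → seat 6.
From clues 1–4: Beata → seat 2.
From clues 1–5: Maeve → seat 3, Arjun → seat 4.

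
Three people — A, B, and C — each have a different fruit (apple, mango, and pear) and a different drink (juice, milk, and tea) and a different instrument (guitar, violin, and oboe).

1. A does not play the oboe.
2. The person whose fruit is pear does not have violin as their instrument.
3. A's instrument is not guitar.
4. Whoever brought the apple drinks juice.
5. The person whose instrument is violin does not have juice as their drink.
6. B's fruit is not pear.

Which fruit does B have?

apple

With clues 1–5, mango is impossible for B's fruit.
With clues 1–6, pear is impossible for B's fruit.
That leaves apple.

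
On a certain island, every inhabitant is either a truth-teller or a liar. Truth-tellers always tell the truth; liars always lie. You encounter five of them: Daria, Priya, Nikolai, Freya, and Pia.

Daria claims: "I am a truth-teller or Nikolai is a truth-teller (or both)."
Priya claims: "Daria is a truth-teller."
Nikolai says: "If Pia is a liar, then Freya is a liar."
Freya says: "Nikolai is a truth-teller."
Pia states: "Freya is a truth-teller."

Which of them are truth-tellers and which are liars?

Consider Daria. Suppose Daria is a liar.
Then no assignment of the remaining roles makes every statement match its speaker's type — contradiction.
So Daria is a truth-teller.
With that fixed, Priya's statement is true, so Priya is a truth-teller.
Consider Nikolai. Suppose Nikolai is a liar.
Then no assignment of the remaining roles makes every statement match its speaker's type — contradiction.
So Nikolai is a truth-teller.
With that fixed, Freya's statement is true, so Freya is a truth-teller.
With that fixed, Pia's statement is true, so Pia is a truth-teller.

Daria: truth-teller, Priya: truth-teller, Nikolai: truth-teller, Freya: truth-teller, Pia: truth-teller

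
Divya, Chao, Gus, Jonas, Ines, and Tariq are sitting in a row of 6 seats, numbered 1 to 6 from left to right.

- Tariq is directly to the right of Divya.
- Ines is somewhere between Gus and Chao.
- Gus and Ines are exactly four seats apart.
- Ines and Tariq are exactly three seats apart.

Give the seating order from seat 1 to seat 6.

From clue 1: Divya is in {1,2,3,4,5}.
From clues 1–2: Ines is in {2,3,4,5}.
From clues 1–3: Chao is in {1,6}.
From clues 1–4: Chao → seat 1, Ines → seat 2, Jonas → seat 3, Divya → seat 4, Tariq → seat 5, Gus → seat 6.

Chao, Ines, Jonas, Divya, Tariq, Gus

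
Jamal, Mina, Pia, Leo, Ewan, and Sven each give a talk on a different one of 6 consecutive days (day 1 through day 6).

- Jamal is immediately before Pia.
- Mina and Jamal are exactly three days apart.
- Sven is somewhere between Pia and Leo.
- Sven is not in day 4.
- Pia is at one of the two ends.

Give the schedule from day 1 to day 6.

Leo, Mina, Sven, Ewan, Jamal, Pia

From clue 1: Jamal is in {1,2,3,4,5}.
From clues 1–3: Sven is in {2,3,4,5}.
From clues 1–4: Sven is in {2,3,5}.
From clues 1–5: Leo → day 1, Mina → day 2, Sven → day 3, Ewan → day 4, Jamal → day 5, Pia → day 6.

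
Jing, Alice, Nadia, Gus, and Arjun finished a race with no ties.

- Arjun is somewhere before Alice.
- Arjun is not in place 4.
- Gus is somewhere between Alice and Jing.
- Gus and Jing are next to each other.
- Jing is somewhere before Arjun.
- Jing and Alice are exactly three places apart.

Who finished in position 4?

With clues 1–2, Arjun is ruled out for place 4.
With clues 1–5, Gus and Jing are ruled out for place 4.
With clues 1–6, Nadia is ruled out for place 4.
So place 4 is Alice.

Alice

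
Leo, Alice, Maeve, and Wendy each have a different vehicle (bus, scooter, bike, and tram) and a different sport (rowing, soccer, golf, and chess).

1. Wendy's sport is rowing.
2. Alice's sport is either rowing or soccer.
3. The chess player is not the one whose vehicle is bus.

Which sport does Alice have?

Clue 1 rules out rowing for Alice's sport.
With clues 1–2, chess and golf are impossible for Alice's sport.
That leaves soccer.

soccer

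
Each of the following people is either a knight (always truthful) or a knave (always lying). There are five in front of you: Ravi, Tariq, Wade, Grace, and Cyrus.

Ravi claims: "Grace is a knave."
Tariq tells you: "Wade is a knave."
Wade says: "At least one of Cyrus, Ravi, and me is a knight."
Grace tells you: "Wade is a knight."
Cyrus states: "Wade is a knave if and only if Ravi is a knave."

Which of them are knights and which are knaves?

Ravi: knave, Tariq: knave, Wade: knight, Grace: knight, Cyrus: knave

Consider Ravi. Suppose Ravi is a knight.
Then no assignment of the remaining roles makes every statement match its speaker's type — contradiction.
So Ravi is a knave.
Consider Tariq. Suppose Tariq is a knight.
Then no assignment of the remaining roles makes every statement match its speaker's type — contradiction.
So Tariq is a knave.
Consider Wade. Suppose Wade is a knave.
Then Tariq's statement comes out true, contradicting Tariq being a knave.
So Wade is a knight.
With that fixed, Grace's statement is true, so Grace is a knight.
With that fixed, Cyrus's statement is false, so Cyrus is a knave.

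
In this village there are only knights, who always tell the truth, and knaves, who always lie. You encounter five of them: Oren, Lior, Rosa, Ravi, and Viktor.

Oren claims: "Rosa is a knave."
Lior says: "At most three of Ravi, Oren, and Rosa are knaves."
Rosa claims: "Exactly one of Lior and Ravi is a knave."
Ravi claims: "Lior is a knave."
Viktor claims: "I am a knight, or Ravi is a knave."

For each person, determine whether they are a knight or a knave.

Oren: knave, Lior: knight, Rosa: knight, Ravi: knave, Viktor: knight

Regardless of anyone's role, Lior's statement is true, so Lior is a knight.
With that fixed, Ravi's statement is false, so Ravi is a knave.
With that fixed, Viktor's statement is true, so Viktor is a knight.
With that fixed, Rosa's statement is true, so Rosa is a knight.
With that fixed, Oren's statement is false, so Oren is a knave.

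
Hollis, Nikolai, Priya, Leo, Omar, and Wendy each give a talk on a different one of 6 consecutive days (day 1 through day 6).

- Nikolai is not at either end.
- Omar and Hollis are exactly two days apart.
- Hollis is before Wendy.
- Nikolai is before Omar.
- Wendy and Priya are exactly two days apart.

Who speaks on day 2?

Nikolai

With clues 1–4, Omar and Wendy are ruled out for day 2.
With clues 1–5, Hollis, Leo, and Priya are ruled out for day 2.
So day 2 is Nikolai.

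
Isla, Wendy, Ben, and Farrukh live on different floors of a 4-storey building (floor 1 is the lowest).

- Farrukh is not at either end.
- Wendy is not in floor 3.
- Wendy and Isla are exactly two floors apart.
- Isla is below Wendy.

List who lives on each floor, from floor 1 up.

From clue 1: Farrukh is in {2,3}.
From clues 1–3: Ben is in {1,4}.
From clues 1–4: Ben → floor 1, Isla → floor 2, Farrukh → floor 3, Wendy → floor 4.

Ben, Isla, Farrukh, Wendy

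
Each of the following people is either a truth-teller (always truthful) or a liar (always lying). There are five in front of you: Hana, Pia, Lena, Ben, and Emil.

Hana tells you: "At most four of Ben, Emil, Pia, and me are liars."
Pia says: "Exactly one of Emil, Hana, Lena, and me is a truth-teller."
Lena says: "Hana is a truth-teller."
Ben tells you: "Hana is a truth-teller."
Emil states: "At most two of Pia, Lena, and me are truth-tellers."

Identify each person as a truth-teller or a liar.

Hana: truth-teller, Pia: liar, Lena: truth-teller, Ben: truth-teller, Emil: truth-teller

Regardless of anyone's role, Hana's statement is true, so Hana is a truth-teller.
With that fixed, Lena's statement is true, so Lena is a truth-teller.
With that fixed, Ben's statement is true, so Ben is a truth-teller.
With that fixed, Pia's statement is false, so Pia is a liar.
With that fixed, Emil's statement is true, so Emil is a truth-teller.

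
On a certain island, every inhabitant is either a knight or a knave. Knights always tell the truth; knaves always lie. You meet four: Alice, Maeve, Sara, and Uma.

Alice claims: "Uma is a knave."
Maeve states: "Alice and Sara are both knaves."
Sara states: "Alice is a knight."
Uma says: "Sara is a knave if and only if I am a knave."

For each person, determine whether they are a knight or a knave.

Alice: knight, Maeve: knave, Sara: knight, Uma: knave

Consider Alice. Suppose Alice is a knave.
Then no assignment of the remaining roles makes every statement match its speaker's type — contradiction.
So Alice is a knight.
With that fixed, Maeve's statement is false, so Maeve is a knave.
With that fixed, Sara's statement is true, so Sara is a knight.
Consider Uma. Suppose Uma is a knight.
Then Alice's statement comes out false, contradicting Alice being a knight.
So Uma is a knave.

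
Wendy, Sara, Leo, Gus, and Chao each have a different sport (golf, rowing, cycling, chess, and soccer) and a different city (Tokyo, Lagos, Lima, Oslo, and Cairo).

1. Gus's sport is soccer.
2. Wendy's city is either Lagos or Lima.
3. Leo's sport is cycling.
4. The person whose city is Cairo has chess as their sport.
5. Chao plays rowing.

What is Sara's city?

With clues 1–5, Lagos, Lima, Oslo, and Tokyo are impossible for Sara's city.
That leaves Cairo.

Cairo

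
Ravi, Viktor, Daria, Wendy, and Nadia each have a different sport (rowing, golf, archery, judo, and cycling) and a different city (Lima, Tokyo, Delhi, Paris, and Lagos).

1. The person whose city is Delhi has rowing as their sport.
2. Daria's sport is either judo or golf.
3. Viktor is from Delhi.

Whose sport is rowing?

Viktor

With clues 1–2, Daria is impossible for the one with sport rowing.
With clues 1–3, Nadia, Ravi, and Wendy are impossible for the one with sport rowing.
That leaves Viktor.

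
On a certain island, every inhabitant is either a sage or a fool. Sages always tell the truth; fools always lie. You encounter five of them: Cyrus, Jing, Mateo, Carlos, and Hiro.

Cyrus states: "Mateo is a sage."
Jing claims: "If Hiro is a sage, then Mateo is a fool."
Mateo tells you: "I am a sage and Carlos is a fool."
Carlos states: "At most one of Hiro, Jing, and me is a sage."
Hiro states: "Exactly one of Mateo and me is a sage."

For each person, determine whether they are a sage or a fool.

Cyrus: fool, Jing: sage, Mateo: fool, Carlos: fool, Hiro: sage

Consider Cyrus. Suppose Cyrus is a sage.
Then no assignment of the remaining roles makes every statement match its speaker's type — contradiction.
So Cyrus is a fool.
Consider Jing. Suppose Jing is a fool.
Then no assignment of the remaining roles makes every statement match its speaker's type — contradiction.
So Jing is a sage.
Consider Mateo. Suppose Mateo is a sage.
Then Cyrus's statement comes out true, contradicting Cyrus being a fool.
So Mateo is a fool.
Consider Carlos. Suppose Carlos is a sage.
Then Carlos's own statement would have to be true, but it can't be — contradiction.
So Carlos is a fool.
Consider Hiro. Suppose Hiro is a fool.
Then Carlos's statement comes out true, contradicting Carlos being a fool.
So Hiro is a sage.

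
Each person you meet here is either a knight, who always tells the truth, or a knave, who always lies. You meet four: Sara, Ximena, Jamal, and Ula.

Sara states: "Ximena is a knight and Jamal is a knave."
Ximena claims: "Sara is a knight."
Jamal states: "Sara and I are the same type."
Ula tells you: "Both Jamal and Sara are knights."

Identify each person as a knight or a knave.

Consider Sara. Suppose Sara is a knave.
Then whichever role Jamal has, Jamal's statement has the wrong truth value — contradiction.
So Sara is a knight.
With that fixed, Ximena's statement is true, so Ximena is a knight.
Consider Jamal. Suppose Jamal is a knight.
Then Sara's statement comes out false, contradicting Sara being a knight.
So Jamal is a knave.
With that fixed, Ula's statement is false, so Ula is a knave.

Sara: knight, Ximena: knight, Jamal: knave, Ula: knave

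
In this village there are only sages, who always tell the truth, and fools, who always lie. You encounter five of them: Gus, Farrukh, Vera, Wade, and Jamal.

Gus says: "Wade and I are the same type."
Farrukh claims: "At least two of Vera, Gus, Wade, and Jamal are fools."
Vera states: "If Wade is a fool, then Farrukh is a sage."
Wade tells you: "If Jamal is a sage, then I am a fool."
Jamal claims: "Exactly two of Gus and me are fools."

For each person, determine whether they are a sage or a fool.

Gus: sage, Farrukh: fool, Vera: sage, Wade: sage, Jamal: fool

Consider Gus. Suppose Gus is a fool.
Then whichever role Jamal has, Jamal's statement has the wrong truth value — contradiction.
So Gus is a sage.
With that fixed, Jamal's statement is false, so Jamal is a fool.
With that fixed, Wade's statement is true, so Wade is a sage.
With that fixed, Vera's statement is true, so Vera is a sage.
With that fixed, Farrukh's statement is false, so Farrukh is a fool.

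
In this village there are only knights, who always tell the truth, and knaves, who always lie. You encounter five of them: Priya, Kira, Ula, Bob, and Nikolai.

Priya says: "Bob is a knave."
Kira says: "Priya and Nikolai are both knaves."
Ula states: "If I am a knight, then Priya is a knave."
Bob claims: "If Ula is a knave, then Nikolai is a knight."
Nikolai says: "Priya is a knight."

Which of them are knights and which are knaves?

Consider Priya. Suppose Priya is a knight.
Then whichever role Ula has, Ula's statement has the wrong truth value — contradiction.
So Priya is a knave.
With that fixed, Ula's statement is true, so Ula is a knight.
With that fixed, Bob's statement is true, so Bob is a knight.
With that fixed, Nikolai's statement is false, so Nikolai is a knave.
With that fixed, Kira's statement is true, so Kira is a knight.

Priya: knave, Kira: knight, Ula: knight, Bob: knight, Nikolai: knave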